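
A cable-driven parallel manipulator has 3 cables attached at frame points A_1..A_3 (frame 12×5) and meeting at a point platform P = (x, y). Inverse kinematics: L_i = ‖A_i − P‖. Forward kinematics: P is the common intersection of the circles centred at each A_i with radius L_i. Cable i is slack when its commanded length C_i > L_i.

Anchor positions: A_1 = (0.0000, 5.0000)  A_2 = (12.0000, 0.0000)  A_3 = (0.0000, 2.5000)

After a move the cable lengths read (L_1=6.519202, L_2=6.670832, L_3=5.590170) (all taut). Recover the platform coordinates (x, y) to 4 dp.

(5.5000, 1.5000)

each cable: (A_i−P)·(A_i−P) = L_i²; let q_i = ‖A_i‖²−L_i²
q_1 = 0.0000+25.0000−42.5000 = -17.5000
row 1: -24.0000x + 10.0000y = -117.0000  (q_2=99.5000)
row 2: 0.0000x + 5.0000y = 7.5000  (q_3=-25.0000)
Cramer on rows 1–2 → x = 5.5000, y = 1.5000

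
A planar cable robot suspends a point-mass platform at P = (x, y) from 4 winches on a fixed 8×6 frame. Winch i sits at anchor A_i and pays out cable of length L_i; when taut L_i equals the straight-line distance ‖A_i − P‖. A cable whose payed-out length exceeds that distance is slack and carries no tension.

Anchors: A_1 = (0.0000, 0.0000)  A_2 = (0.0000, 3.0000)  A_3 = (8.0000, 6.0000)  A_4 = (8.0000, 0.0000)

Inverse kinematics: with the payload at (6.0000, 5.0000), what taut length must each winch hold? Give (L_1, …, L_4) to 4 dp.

(7.8102, 6.3246, 2.2361, 5.3852)

cable 1: Δx=-6.0000, Δy=-5.0000; L_1 = √(Δx²+Δy²) = 7.8102
cable 2: Δx=-6.0000, Δy=-2.0000; L_2 = √(Δx²+Δy²) = 6.3246
cable 3: Δx=2.0000, Δy=1.0000; L_3 = √(Δx²+Δy²) = 2.2361
cable 4: Δx=2.0000, Δy=-5.0000; L_4 = √(Δx²+Δy²) = 5.3852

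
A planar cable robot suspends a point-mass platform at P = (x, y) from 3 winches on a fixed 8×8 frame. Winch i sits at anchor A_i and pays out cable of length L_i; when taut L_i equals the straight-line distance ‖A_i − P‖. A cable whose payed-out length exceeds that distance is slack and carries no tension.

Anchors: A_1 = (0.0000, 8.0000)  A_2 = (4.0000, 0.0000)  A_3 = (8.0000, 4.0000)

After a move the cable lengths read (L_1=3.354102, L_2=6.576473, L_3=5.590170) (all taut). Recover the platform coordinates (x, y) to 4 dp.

circle eqns → linear via eq_j − eq_1; set c_j = A_j·A_j − L_j²
c_1 = 0.0000+64.0000−11.2500 = 52.7500
-8.0000·x + 16.0000·y = c_1−c_2 = 80.0000
-16.0000·x + 8.0000·y = c_1−c_3 = 4.0000
solve first two rows → x=3.0000, y=6.5000

(3.0000, 6.5000)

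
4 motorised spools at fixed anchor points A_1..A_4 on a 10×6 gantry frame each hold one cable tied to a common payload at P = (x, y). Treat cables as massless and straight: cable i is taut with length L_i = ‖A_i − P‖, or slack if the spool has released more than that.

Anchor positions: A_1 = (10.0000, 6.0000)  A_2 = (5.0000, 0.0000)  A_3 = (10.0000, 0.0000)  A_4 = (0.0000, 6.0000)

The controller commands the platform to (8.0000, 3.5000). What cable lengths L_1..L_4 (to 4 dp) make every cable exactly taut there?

(3.2016, 4.6098, 4.0311, 8.3815)

L_1 = √((10.0000−8.0000)² + (6.0000−3.5000)²) = 3.2016
L_2 = √((5.0000−8.0000)² + (0.0000−3.5000)²) = 4.6098
L_3 = √((10.0000−8.0000)² + (0.0000−3.5000)²) = 4.0311
L_4 = √((0.0000−8.0000)² + (6.0000−3.5000)²) = 8.3815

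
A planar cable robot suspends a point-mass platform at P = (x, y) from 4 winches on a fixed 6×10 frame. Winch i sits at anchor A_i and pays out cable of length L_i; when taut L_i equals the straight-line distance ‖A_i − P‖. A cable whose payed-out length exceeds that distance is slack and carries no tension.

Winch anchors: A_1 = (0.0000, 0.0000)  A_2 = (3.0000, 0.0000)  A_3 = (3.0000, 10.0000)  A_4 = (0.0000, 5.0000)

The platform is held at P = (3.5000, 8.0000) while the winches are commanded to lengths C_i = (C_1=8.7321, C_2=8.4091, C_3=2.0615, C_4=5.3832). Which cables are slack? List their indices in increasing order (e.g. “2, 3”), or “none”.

i=1: geometric 8.7321 vs commanded 8.7321 ⇒ taut
i=2: geometric 8.0156 vs commanded 8.4091 ⇒ slack
i=3: geometric 2.0616 vs commanded 2.0615 ⇒ taut
i=4: geometric 4.6098 vs commanded 5.3832 ⇒ slack

2, 4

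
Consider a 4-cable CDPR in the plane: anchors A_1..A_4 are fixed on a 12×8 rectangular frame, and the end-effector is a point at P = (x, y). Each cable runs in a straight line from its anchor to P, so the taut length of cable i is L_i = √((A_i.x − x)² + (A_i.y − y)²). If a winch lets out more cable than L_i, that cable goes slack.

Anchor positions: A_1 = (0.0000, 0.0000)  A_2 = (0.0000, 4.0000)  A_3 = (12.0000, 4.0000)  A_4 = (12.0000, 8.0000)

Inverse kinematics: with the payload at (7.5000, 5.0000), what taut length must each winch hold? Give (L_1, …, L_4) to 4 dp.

cable 1: Δx=-7.5000, Δy=-5.0000; L_1 = √(Δx²+Δy²) = 9.0139
cable 2: Δx=-7.5000, Δy=-1.0000; L_2 = √(Δx²+Δy²) = 7.5664
cable 3: Δx=4.5000, Δy=-1.0000; L_3 = √(Δx²+Δy²) = 4.6098
cable 4: Δx=4.5000, Δy=3.0000; L_4 = √(Δx²+Δy²) = 5.4083

(9.0139, 7.5664, 4.6098, 5.4083)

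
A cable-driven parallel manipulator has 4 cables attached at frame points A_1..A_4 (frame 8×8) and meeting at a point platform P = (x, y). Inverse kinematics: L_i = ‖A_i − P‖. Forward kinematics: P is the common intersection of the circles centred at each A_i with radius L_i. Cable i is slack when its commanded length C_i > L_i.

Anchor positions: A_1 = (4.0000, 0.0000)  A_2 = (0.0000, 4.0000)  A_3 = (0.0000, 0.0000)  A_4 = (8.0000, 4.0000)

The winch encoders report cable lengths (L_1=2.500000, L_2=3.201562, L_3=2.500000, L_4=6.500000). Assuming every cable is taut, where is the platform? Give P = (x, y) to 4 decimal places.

circle eqns → linear via eq_j − eq_1; set c_j = A_j·A_j − L_j²
c_1 = 16.0000+0.0000−6.2500 = 9.7500
8.0000·x − 8.0000·y = c_1−c_2 = 4.0000
8.0000·x + 0.0000·y = c_1−c_3 = 16.0000
-8.0000·x − 8.0000·y = c_1−c_4 = -28.0000
solve first two rows → x=2.0000, y=1.5000
check cable 4: ‖A_4−P‖² = 42.2500 ≈ L_4² = 42.2500 ✓

(2.0000, 1.5000)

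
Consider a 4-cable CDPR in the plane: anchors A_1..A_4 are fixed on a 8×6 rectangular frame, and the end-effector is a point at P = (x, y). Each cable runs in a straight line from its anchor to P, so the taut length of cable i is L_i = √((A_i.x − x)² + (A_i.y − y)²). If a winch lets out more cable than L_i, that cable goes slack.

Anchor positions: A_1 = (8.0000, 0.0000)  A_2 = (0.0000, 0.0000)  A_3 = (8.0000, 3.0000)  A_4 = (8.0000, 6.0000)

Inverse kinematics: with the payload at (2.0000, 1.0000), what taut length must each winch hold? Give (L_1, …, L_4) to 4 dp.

(6.0828, 2.2361, 6.3246, 7.8102)

cable 1: Δx=6.0000, Δy=-1.0000; L_1 = √(Δx²+Δy²) = 6.0828
cable 2: Δx=-2.0000, Δy=-1.0000; L_2 = √(Δx²+Δy²) = 2.2361
cable 3: Δx=6.0000, Δy=2.0000; L_3 = √(Δx²+Δy²) = 6.3246
cable 4: Δx=6.0000, Δy=5.0000; L_4 = √(Δx²+Δy²) = 7.8102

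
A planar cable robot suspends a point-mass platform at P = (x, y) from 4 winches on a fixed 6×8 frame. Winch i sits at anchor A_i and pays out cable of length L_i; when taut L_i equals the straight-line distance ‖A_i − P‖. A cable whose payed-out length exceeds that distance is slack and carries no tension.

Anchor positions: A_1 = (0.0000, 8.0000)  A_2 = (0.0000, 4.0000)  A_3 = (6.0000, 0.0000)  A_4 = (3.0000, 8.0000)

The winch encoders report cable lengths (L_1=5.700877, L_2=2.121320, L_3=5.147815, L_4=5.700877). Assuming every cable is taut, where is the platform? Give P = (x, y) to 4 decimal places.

(1.5000, 2.5000)

circle eqns → linear via eq_j − eq_1; set c_j = A_j·A_j − L_j²
c_1 = 0.0000+64.0000−32.5000 = 31.5000
0.0000·x + 8.0000·y = c_1−c_2 = 20.0000
-12.0000·x + 16.0000·y = c_1−c_3 = 22.0000
-6.0000·x + 0.0000·y = c_1−c_4 = -9.0000
solve first two rows → x=1.5000, y=2.5000
check cable 4: ‖A_4−P‖² = 32.5000 ≈ L_4² = 32.5000 ✓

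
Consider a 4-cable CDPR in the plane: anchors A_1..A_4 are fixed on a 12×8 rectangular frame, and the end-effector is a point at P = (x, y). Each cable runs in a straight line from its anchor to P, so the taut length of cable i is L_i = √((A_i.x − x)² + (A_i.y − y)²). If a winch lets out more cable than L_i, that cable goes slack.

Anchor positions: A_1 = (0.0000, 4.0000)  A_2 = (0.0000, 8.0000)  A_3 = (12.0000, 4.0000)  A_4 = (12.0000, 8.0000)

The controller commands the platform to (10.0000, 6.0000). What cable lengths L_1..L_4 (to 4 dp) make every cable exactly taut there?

(10.1980, 10.1980, 2.8284, 2.8284)

L_1 = √((0.0000−10.0000)² + (4.0000−6.0000)²) = 10.1980
L_2 = √((0.0000−10.0000)² + (8.0000−6.0000)²) = 10.1980
L_3 = √((12.0000−10.0000)² + (4.0000−6.0000)²) = 2.8284
L_4 = √((12.0000−10.0000)² + (8.0000−6.0000)²) = 2.8284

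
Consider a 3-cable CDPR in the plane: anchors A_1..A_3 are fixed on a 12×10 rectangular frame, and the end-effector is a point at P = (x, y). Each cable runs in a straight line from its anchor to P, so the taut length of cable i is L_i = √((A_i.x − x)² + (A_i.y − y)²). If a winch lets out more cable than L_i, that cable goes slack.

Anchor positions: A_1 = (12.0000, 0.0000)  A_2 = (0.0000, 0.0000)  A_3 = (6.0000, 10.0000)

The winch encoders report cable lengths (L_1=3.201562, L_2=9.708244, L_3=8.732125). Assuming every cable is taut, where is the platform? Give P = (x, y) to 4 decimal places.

each cable: (A_i−P)·(A_i−P) = L_i²; let q_i = ‖A_i‖²−L_i²
q_1 = 144.0000+0.0000−10.2500 = 133.7500
row 1: 24.0000x + 0.0000y = 228.0000  (q_2=-94.2500)
row 2: 12.0000x − 20.0000y = 74.0000  (q_3=59.7500)
Cramer on rows 1–2 → x = 9.5000, y = 2.0000

(9.5000, 2.0000)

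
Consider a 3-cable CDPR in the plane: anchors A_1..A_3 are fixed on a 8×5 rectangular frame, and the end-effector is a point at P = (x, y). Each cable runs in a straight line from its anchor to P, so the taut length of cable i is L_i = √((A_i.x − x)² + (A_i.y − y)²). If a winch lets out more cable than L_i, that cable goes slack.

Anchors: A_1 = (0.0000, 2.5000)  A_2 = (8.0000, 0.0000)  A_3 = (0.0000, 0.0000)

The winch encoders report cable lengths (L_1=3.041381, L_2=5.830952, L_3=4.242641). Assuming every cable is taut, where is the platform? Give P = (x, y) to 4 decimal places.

(3.0000, 3.0000)

each cable: (A_i−P)·(A_i−P) = L_i²; let c_i = ‖A_i‖²−L_i²
c_1 = 0.0000+6.2500−9.2500 = -3.0000
row 1: -16.0000x + 5.0000y = -33.0000  (c_2=30.0000)
row 2: 0.0000x + 5.0000y = 15.0000  (c_3=-18.0000)
Cramer on rows 1–2 → x = 3.0000, y = 3.0000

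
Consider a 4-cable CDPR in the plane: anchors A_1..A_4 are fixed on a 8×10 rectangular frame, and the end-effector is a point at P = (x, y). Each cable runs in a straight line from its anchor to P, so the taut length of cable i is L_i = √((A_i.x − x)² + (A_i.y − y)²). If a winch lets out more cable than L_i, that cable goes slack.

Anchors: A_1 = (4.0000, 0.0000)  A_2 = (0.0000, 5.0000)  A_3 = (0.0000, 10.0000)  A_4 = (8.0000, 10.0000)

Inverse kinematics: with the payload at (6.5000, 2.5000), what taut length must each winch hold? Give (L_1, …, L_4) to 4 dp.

(3.5355, 6.9642, 9.9247, 7.6485)

L_1 = √((4.0000−6.5000)² + (0.0000−2.5000)²) = 3.5355
L_2 = √((0.0000−6.5000)² + (5.0000−2.5000)²) = 6.9642
L_3 = √((0.0000−6.5000)² + (10.0000−2.5000)²) = 9.9247
L_4 = √((8.0000−6.5000)² + (10.0000−2.5000)²) = 7.6485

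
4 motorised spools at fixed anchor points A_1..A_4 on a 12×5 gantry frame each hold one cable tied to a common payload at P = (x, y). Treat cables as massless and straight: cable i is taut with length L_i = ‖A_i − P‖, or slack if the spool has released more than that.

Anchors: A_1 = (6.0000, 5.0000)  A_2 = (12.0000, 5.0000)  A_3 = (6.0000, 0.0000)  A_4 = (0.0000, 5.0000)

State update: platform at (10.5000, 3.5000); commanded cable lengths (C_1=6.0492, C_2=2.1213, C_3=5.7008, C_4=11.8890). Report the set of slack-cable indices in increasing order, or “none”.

i=1: geometric 4.7434 vs commanded 6.0492 ⇒ slack
i=2: geometric 2.1213 vs commanded 2.1213 ⇒ taut
i=3: geometric 5.7009 vs commanded 5.7008 ⇒ taut
i=4: geometric 10.6066 vs commanded 11.8890 ⇒ slack

1, 4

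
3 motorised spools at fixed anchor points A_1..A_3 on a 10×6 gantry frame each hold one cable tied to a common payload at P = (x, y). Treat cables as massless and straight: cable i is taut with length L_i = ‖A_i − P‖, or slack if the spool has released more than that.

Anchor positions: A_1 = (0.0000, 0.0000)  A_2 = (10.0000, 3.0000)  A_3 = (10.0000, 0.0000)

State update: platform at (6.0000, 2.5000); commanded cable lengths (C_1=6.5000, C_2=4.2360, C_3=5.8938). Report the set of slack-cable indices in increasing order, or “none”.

cable 1: √((-6.0000)²+(-2.5000)²)=6.5000, C_1=6.5000: taut
cable 2: √((4.0000)²+(0.5000)²)=4.0311, C_2=4.2360: slack
cable 3: √((4.0000)²+(-2.5000)²)=4.7170, C_3=5.8938: slack

2, 3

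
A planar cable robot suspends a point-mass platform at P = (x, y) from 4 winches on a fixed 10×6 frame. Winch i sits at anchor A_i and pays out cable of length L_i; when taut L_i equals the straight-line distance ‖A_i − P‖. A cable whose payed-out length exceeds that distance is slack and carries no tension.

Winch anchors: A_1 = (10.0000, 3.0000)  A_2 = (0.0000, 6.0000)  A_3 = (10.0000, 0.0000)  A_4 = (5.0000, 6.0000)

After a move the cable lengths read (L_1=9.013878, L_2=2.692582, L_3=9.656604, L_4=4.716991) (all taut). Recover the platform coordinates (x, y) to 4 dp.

circle eqns → linear via eq_j − eq_1; set k_j = A_j·A_j − L_j²
k_1 = 100.0000+9.0000−81.2500 = 27.7500
20.0000·x − 6.0000·y = k_1−k_2 = -1.0000
0.0000·x + 6.0000·y = k_1−k_3 = 21.0000
10.0000·x − 6.0000·y = k_1−k_4 = -11.0000
solve first two rows → x=1.0000, y=3.5000
check cable 4: ‖A_4−P‖² = 22.2500 ≈ L_4² = 22.2500 ✓

(1.0000, 3.5000)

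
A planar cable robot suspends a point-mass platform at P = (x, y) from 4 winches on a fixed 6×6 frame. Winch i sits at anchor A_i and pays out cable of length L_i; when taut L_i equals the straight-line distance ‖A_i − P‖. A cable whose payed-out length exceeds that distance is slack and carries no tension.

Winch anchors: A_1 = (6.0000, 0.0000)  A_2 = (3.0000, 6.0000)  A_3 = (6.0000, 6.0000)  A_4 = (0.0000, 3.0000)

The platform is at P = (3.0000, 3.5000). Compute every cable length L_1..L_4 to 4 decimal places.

cable 1: Δx=3.0000, Δy=-3.5000; L_1 = √(Δx²+Δy²) = 4.6098
cable 2: Δx=0.0000, Δy=2.5000; L_2 = √(Δx²+Δy²) = 2.5000
cable 3: Δx=3.0000, Δy=2.5000; L_3 = √(Δx²+Δy²) = 3.9051
cable 4: Δx=-3.0000, Δy=-0.5000; L_4 = √(Δx²+Δy²) = 3.0414

(4.6098, 2.5000, 3.9051, 3.0414)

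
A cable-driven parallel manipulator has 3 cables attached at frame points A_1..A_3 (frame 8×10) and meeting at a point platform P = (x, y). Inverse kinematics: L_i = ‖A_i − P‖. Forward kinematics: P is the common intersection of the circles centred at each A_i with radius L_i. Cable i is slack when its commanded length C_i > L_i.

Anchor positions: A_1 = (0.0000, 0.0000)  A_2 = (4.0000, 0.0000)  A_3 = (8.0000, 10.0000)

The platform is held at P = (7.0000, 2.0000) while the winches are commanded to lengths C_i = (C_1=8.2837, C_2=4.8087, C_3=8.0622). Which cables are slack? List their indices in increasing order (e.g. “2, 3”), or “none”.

i=1: geometric 7.2801 vs commanded 8.2837 ⇒ slack
i=2: geometric 3.6056 vs commanded 4.8087 ⇒ slack
i=3: geometric 8.0623 vs commanded 8.0622 ⇒ taut

1, 2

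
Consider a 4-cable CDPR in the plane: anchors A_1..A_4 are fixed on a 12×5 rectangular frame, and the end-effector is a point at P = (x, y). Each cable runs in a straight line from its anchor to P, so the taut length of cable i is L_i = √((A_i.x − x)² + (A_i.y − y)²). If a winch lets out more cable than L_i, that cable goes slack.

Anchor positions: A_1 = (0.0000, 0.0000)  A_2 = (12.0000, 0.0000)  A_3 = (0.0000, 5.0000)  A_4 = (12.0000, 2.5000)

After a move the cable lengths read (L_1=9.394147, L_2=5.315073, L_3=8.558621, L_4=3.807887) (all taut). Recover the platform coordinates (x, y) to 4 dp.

circle eqns → linear via eq_j − eq_1; set c_j = A_j·A_j − L_j²
c_1 = 0.0000+0.0000−88.2500 = -88.2500
-24.0000·x + 0.0000·y = c_1−c_2 = -204.0000
0.0000·x − 10.0000·y = c_1−c_3 = -40.0000
-24.0000·x − 5.0000·y = c_1−c_4 = -224.0000
solve first two rows → x=8.5000, y=4.0000
check cable 4: ‖A_4−P‖² = 14.5000 ≈ L_4² = 14.5000 ✓

(8.5000, 4.0000)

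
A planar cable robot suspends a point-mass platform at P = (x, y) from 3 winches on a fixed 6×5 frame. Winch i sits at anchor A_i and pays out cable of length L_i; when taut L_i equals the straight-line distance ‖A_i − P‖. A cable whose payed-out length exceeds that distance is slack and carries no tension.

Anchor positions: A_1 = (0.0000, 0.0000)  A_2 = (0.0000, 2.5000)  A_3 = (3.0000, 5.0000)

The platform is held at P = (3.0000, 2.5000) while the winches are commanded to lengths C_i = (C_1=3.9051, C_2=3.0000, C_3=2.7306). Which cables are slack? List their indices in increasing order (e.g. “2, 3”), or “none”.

3

cable 1: L_1 = ‖A_1−P‖ = 3.9051;  C_1 = 3.9051 → taut
cable 2: L_2 = ‖A_2−P‖ = 3.0000;  C_2 = 3.0000 → taut
cable 3: L_3 = ‖A_3−P‖ = 2.5000;  C_3 = 2.7306 → slack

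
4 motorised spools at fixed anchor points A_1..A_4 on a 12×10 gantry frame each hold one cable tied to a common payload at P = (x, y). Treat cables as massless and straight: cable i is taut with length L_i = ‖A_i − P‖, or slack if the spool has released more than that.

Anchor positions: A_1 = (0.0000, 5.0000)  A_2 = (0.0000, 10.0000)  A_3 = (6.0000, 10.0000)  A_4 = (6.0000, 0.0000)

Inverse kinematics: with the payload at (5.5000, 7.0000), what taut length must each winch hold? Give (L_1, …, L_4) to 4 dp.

(5.8523, 6.2650, 3.0414, 7.0178)

L_1: Δ = A_1−P = (-5.5000, -2.0000) → ‖Δ‖ = √34.2500 = 5.8523
L_2: Δ = A_2−P = (-5.5000, 3.0000) → ‖Δ‖ = √39.2500 = 6.2650
L_3: Δ = A_3−P = (0.5000, 3.0000) → ‖Δ‖ = √9.2500 = 3.0414
L_4: Δ = A_4−P = (0.5000, -7.0000) → ‖Δ‖ = √49.2500 = 7.0178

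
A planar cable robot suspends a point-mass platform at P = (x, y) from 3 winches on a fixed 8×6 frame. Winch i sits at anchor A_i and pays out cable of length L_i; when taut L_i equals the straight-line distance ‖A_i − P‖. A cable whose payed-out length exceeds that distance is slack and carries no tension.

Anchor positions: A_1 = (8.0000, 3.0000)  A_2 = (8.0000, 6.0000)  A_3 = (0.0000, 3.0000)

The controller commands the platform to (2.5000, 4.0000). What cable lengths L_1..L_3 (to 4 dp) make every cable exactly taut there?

cable 1: Δx=5.5000, Δy=-1.0000; L_1 = √(Δx²+Δy²) = 5.5902
cable 2: Δx=5.5000, Δy=2.0000; L_2 = √(Δx²+Δy²) = 5.8523
cable 3: Δx=-2.5000, Δy=-1.0000; L_3 = √(Δx²+Δy²) = 2.6926

(5.5902, 5.8523, 2.6926)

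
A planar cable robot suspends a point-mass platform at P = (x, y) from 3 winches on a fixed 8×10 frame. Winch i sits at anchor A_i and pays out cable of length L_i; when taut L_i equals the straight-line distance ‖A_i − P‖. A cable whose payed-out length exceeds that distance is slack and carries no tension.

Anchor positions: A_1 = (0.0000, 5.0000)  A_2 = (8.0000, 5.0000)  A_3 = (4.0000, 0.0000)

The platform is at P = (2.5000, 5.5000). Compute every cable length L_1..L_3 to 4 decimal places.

L_1 = √((0.0000−2.5000)² + (5.0000−5.5000)²) = 2.5495
L_2 = √((8.0000−2.5000)² + (5.0000−5.5000)²) = 5.5227
L_3 = √((4.0000−2.5000)² + (0.0000−5.5000)²) = 5.7009

(2.5495, 5.5227, 5.7009)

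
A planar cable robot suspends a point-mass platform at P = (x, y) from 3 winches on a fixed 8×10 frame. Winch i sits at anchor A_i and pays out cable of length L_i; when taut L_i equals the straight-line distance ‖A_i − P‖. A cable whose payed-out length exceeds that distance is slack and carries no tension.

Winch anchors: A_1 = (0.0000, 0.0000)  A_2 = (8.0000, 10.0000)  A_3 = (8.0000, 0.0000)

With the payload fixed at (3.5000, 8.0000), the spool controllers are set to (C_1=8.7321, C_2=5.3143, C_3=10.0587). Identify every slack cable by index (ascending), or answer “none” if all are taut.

cable 1: √((-3.5000)²+(-8.0000)²)=8.7321, C_1=8.7321: taut
cable 2: √((4.5000)²+(2.0000)²)=4.9244, C_2=5.3143: slack
cable 3: √((4.5000)²+(-8.0000)²)=9.1788, C_3=10.0587: slack

2, 3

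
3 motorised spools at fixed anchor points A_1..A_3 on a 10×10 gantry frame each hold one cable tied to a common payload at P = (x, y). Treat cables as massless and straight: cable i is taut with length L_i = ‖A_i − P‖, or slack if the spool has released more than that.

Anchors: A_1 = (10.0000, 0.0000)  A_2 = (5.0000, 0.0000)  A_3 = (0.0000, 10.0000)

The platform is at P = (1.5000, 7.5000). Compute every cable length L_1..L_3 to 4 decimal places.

cable 1: Δx=8.5000, Δy=-7.5000; L_1 = √(Δx²+Δy²) = 11.3358
cable 2: Δx=3.5000, Δy=-7.5000; L_2 = √(Δx²+Δy²) = 8.2765
cable 3: Δx=-1.5000, Δy=2.5000; L_3 = √(Δx²+Δy²) = 2.9155

(11.3358, 8.2765, 2.9155)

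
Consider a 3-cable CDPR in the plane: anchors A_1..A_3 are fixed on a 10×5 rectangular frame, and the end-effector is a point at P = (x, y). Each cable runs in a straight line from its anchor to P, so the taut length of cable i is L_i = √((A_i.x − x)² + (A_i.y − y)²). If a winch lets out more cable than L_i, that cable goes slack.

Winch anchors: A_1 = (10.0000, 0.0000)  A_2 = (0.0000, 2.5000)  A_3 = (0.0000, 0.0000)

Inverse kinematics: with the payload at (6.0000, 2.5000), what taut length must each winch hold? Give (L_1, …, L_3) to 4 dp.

L_1 = √((10.0000−6.0000)² + (0.0000−2.5000)²) = 4.7170
L_2 = √((0.0000−6.0000)² + (2.5000−2.5000)²) = 6.0000
L_3 = √((0.0000−6.0000)² + (0.0000−2.5000)²) = 6.5000

(4.7170, 6.0000, 6.5000)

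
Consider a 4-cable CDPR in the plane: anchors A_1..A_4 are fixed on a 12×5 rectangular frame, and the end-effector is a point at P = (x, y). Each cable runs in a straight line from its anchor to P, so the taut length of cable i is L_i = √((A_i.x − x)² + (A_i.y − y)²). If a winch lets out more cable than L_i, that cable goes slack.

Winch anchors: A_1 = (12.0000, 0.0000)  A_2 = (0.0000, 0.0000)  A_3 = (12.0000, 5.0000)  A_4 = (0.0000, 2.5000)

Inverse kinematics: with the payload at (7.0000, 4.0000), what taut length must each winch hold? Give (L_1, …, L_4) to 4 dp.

L_1 = √((12.0000−7.0000)² + (0.0000−4.0000)²) = 6.4031
L_2 = √((0.0000−7.0000)² + (0.0000−4.0000)²) = 8.0623
L_3 = √((12.0000−7.0000)² + (5.0000−4.0000)²) = 5.0990
L_4 = √((0.0000−7.0000)² + (2.5000−4.0000)²) = 7.1589

(6.4031, 8.0623, 5.0990, 7.1589)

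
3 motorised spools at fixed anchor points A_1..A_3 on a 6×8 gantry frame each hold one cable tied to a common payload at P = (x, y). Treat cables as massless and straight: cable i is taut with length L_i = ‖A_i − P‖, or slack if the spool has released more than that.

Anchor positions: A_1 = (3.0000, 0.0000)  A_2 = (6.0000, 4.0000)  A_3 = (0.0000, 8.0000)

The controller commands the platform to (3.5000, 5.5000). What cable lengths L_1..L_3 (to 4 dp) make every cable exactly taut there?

L_1 = √((3.0000−3.5000)² + (0.0000−5.5000)²) = 5.5227
L_2 = √((6.0000−3.5000)² + (4.0000−5.5000)²) = 2.9155
L_3 = √((0.0000−3.5000)² + (8.0000−5.5000)²) = 4.3012

(5.5227, 2.9155, 4.3012)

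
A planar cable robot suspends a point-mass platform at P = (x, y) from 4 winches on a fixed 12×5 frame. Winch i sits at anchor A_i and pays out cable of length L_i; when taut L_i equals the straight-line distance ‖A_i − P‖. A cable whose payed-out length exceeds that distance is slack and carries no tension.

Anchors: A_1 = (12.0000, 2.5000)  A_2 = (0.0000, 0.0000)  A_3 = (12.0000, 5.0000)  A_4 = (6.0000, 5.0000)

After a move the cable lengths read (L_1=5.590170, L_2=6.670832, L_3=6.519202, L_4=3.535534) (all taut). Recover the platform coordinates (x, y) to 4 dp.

circle eqns → linear via eq_j − eq_1; set k_j = A_j·A_j − L_j²
k_1 = 144.0000+6.2500−31.2500 = 119.0000
24.0000·x + 5.0000·y = k_1−k_2 = 163.5000
0.0000·x − 5.0000·y = k_1−k_3 = -7.5000
12.0000·x − 5.0000·y = k_1−k_4 = 70.5000
solve first two rows → x=6.5000, y=1.5000
check cable 4: ‖A_4−P‖² = 12.5000 ≈ L_4² = 12.5000 ✓

(6.5000, 1.5000)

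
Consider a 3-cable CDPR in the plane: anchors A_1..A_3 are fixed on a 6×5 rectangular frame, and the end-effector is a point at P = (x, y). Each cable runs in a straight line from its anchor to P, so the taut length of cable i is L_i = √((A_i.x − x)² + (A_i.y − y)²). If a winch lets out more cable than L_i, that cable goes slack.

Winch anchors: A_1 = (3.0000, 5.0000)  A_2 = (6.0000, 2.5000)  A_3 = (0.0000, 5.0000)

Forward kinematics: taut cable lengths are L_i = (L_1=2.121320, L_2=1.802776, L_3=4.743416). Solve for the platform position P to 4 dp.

circle eqns → linear via eq_j − eq_1; set k_j = A_j·A_j − L_j²
k_1 = 9.0000+25.0000−4.5000 = 29.5000
-6.0000·x + 5.0000·y = k_1−k_2 = -9.5000
6.0000·x + 0.0000·y = k_1−k_3 = 27.0000
solve first two rows → x=4.5000, y=3.5000

(4.5000, 3.5000)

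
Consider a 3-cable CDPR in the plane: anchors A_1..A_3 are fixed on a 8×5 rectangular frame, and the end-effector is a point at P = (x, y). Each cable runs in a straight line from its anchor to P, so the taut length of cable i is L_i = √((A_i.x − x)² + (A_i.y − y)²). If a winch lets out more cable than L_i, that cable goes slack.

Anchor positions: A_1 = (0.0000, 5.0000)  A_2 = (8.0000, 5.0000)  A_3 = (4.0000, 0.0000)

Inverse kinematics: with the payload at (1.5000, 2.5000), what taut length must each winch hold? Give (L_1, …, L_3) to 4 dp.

(2.9155, 6.9642, 3.5355)

cable 1: Δx=-1.5000, Δy=2.5000; L_1 = √(Δx²+Δy²) = 2.9155
cable 2: Δx=6.5000, Δy=2.5000; L_2 = √(Δx²+Δy²) = 6.9642
cable 3: Δx=2.5000, Δy=-2.5000; L_3 = √(Δx²+Δy²) = 3.5355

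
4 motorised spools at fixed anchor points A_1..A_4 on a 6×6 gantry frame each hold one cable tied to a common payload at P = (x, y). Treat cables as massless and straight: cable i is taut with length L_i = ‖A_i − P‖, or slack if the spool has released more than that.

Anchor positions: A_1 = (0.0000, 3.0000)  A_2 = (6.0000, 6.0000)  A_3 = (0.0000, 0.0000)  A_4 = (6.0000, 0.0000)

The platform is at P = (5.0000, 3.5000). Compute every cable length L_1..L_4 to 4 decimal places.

cable 1: Δx=-5.0000, Δy=-0.5000; L_1 = √(Δx²+Δy²) = 5.0249
cable 2: Δx=1.0000, Δy=2.5000; L_2 = √(Δx²+Δy²) = 2.6926
cable 3: Δx=-5.0000, Δy=-3.5000; L_3 = √(Δx²+Δy²) = 6.1033
cable 4: Δx=1.0000, Δy=-3.5000; L_4 = √(Δx²+Δy²) = 3.6401

(5.0249, 2.6926, 6.1033, 3.6401)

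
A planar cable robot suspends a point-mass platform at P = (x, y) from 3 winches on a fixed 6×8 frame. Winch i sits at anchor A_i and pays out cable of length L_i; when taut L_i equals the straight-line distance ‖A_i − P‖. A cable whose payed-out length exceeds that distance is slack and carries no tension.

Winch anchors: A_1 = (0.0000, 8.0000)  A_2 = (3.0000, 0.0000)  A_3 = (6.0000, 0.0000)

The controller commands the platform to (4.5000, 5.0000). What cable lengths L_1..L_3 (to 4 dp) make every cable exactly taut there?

cable 1: Δx=-4.5000, Δy=3.0000; L_1 = √(Δx²+Δy²) = 5.4083
cable 2: Δx=-1.5000, Δy=-5.0000; L_2 = √(Δx²+Δy²) = 5.2202
cable 3: Δx=1.5000, Δy=-5.0000; L_3 = √(Δx²+Δy²) = 5.2202

(5.4083, 5.2202, 5.2202)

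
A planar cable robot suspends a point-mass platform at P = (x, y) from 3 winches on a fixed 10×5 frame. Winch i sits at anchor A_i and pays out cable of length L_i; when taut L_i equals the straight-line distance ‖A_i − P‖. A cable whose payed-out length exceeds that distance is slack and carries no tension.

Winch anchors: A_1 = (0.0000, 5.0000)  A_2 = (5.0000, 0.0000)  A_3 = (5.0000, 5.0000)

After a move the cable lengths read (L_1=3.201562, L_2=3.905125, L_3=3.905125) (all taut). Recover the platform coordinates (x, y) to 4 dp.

circle eqns → linear via eq_j − eq_1; set q_j = A_j·A_j − L_j²
q_1 = 0.0000+25.0000−10.2500 = 14.7500
-10.0000·x + 10.0000·y = q_1−q_2 = 5.0000
-10.0000·x + 0.0000·y = q_1−q_3 = -20.0000
solve first two rows → x=2.0000, y=2.5000

(2.0000, 2.5000)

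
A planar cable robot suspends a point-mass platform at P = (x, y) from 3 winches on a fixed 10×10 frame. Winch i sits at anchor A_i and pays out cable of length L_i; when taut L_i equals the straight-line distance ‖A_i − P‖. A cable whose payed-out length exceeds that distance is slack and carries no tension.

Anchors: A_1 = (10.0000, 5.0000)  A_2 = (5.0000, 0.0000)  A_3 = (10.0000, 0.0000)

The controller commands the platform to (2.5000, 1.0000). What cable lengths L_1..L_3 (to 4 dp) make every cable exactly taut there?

(8.5000, 2.6926, 7.5664)

cable 1: Δx=7.5000, Δy=4.0000; L_1 = √(Δx²+Δy²) = 8.5000
cable 2: Δx=2.5000, Δy=-1.0000; L_2 = √(Δx²+Δy²) = 2.6926
cable 3: Δx=7.5000, Δy=-1.0000; L_3 = √(Δx²+Δy²) = 7.5664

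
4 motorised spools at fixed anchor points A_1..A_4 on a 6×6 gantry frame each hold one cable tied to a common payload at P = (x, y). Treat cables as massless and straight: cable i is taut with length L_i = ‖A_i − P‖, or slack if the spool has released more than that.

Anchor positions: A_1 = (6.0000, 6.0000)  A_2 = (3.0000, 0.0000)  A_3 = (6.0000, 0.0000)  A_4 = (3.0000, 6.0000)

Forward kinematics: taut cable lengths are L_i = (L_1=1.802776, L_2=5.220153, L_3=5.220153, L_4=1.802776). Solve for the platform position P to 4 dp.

(4.5000, 5.0000)

circle eqns → linear via eq_j − eq_1; set k_j = A_j·A_j − L_j²
k_1 = 36.0000+36.0000−3.2500 = 68.7500
6.0000·x + 12.0000·y = k_1−k_2 = 87.0000
0.0000·x + 12.0000·y = k_1−k_3 = 60.0000
6.0000·x + 0.0000·y = k_1−k_4 = 27.0000
solve first two rows → x=4.5000, y=5.0000
check cable 4: ‖A_4−P‖² = 3.2500 ≈ L_4² = 3.2500 ✓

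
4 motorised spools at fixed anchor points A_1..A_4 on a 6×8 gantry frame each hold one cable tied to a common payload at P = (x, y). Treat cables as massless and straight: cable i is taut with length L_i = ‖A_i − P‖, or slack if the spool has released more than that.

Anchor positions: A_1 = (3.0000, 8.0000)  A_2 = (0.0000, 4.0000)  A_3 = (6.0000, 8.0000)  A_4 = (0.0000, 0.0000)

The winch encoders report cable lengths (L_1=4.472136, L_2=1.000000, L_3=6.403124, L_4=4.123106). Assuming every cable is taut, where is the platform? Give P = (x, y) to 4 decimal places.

(1.0000, 4.0000)

circle eqns → linear via eq_j − eq_1; set k_j = A_j·A_j − L_j²
k_1 = 9.0000+64.0000−20.0000 = 53.0000
6.0000·x + 8.0000·y = k_1−k_2 = 38.0000
-6.0000·x + 0.0000·y = k_1−k_3 = -6.0000
6.0000·x + 16.0000·y = k_1−k_4 = 70.0000
solve first two rows → x=1.0000, y=4.0000
check cable 4: ‖A_4−P‖² = 17.0000 ≈ L_4² = 17.0000 ✓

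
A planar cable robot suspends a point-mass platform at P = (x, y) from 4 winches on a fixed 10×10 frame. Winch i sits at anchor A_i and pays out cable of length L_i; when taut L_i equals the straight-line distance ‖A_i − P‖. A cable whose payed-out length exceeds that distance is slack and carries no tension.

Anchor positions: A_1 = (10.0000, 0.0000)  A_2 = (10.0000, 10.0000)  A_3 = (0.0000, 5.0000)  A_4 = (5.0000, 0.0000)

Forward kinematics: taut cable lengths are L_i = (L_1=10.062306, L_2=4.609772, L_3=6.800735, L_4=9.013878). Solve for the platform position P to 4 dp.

(5.5000, 9.0000)

circle eqns → linear via eq_j − eq_1; set c_j = A_j·A_j − L_j²
c_1 = 100.0000+0.0000−101.2500 = -1.2500
0.0000·x − 20.0000·y = c_1−c_2 = -180.0000
20.0000·x − 10.0000·y = c_1−c_3 = 20.0000
10.0000·x + 0.0000·y = c_1−c_4 = 55.0000
solve first two rows → x=5.5000, y=9.0000
check cable 4: ‖A_4−P‖² = 81.2500 ≈ L_4² = 81.2500 ✓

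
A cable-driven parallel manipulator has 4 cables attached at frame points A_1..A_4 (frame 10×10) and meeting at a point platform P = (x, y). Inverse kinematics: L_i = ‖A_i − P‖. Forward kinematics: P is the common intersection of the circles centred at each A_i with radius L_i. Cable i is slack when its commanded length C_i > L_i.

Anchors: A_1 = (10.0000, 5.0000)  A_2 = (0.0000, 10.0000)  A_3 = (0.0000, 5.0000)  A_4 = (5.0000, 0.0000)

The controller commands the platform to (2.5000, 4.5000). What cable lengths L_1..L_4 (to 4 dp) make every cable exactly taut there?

L_1: Δ = A_1−P = (7.5000, 0.5000) → ‖Δ‖ = √56.5000 = 7.5166
L_2: Δ = A_2−P = (-2.5000, 5.5000) → ‖Δ‖ = √36.5000 = 6.0415
L_3: Δ = A_3−P = (-2.5000, 0.5000) → ‖Δ‖ = √6.5000 = 2.5495
L_4: Δ = A_4−P = (2.5000, -4.5000) → ‖Δ‖ = √26.5000 = 5.1478

(7.5166, 6.0415, 2.5495, 5.1478)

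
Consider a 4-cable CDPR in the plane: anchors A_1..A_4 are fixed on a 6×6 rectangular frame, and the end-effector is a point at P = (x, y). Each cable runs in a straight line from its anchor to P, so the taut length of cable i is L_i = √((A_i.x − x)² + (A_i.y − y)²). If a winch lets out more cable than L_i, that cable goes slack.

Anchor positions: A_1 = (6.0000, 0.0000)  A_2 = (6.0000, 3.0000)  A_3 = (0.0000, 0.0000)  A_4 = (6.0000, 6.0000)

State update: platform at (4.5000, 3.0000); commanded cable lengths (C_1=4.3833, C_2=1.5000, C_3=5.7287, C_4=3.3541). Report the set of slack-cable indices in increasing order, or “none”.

cable 1: √((1.5000)²+(-3.0000)²)=3.3541, C_1=4.3833: slack
cable 2: √((1.5000)²+(0.0000)²)=1.5000, C_2=1.5000: taut
cable 3: √((-4.5000)²+(-3.0000)²)=5.4083, C_3=5.7287: slack
cable 4: √((1.5000)²+(3.0000)²)=3.3541, C_4=3.3541: taut

1, 3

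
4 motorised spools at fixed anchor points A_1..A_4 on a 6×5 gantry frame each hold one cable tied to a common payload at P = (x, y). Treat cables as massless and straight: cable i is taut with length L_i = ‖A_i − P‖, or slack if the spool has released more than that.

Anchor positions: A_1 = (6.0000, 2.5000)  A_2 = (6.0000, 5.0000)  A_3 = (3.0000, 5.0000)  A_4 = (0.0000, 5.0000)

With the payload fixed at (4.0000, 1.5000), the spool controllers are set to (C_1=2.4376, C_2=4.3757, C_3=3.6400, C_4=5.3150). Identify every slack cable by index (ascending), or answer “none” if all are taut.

1, 2

cable 1: √((2.0000)²+(1.0000)²)=2.2361, C_1=2.4376: slack
cable 2: √((2.0000)²+(3.5000)²)=4.0311, C_2=4.3757: slack
cable 3: √((-1.0000)²+(3.5000)²)=3.6401, C_3=3.6400: taut
cable 4: √((-4.0000)²+(3.5000)²)=5.3151, C_4=5.3150: taut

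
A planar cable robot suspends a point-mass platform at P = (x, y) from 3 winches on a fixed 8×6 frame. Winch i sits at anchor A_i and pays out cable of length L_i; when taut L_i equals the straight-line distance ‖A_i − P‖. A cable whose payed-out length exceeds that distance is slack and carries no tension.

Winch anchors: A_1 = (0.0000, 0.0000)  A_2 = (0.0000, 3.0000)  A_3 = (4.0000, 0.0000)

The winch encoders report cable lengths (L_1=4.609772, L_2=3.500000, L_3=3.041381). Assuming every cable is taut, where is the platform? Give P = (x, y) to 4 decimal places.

each cable: (A_i−P)·(A_i−P) = L_i²; let c_i = ‖A_i‖²−L_i²
c_1 = 0.0000+0.0000−21.2500 = -21.2500
row 1: 0.0000x − 6.0000y = -18.0000  (c_2=-3.2500)
row 2: -8.0000x + 0.0000y = -28.0000  (c_3=6.7500)
Cramer on rows 1–2 → x = 3.5000, y = 3.0000

(3.5000, 3.0000)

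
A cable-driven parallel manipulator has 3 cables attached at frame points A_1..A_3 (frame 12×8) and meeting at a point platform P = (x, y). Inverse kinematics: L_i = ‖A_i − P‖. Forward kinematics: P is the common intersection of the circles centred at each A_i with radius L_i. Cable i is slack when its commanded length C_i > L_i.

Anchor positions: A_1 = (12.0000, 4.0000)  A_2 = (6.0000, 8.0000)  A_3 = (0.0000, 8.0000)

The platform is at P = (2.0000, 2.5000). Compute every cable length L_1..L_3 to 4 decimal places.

L_1 = √((12.0000−2.0000)² + (4.0000−2.5000)²) = 10.1119
L_2 = √((6.0000−2.0000)² + (8.0000−2.5000)²) = 6.8007
L_3 = √((0.0000−2.0000)² + (8.0000−2.5000)²) = 5.8523

(10.1119, 6.8007, 5.8523)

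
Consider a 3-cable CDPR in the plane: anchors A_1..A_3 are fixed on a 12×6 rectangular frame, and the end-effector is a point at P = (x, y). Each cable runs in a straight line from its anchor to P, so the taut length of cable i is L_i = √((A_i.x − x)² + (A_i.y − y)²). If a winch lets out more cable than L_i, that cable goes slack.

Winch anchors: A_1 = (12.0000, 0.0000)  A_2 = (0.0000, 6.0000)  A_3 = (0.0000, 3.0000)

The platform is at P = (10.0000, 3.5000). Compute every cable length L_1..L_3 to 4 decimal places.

cable 1: Δx=2.0000, Δy=-3.5000; L_1 = √(Δx²+Δy²) = 4.0311
cable 2: Δx=-10.0000, Δy=2.5000; L_2 = √(Δx²+Δy²) = 10.3078
cable 3: Δx=-10.0000, Δy=-0.5000; L_3 = √(Δx²+Δy²) = 10.0125

(4.0311, 10.3078, 10.0125)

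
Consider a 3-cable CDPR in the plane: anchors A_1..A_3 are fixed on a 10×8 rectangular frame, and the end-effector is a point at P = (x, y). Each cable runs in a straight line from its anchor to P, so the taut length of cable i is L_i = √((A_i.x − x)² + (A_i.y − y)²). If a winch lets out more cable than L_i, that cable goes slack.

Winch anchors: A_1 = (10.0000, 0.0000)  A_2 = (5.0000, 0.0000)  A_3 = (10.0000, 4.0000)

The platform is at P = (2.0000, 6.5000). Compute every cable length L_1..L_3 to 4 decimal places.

L_1 = √((10.0000−2.0000)² + (0.0000−6.5000)²) = 10.3078
L_2 = √((5.0000−2.0000)² + (0.0000−6.5000)²) = 7.1589
L_3 = √((10.0000−2.0000)² + (4.0000−6.5000)²) = 8.3815

(10.3078, 7.1589, 8.3815)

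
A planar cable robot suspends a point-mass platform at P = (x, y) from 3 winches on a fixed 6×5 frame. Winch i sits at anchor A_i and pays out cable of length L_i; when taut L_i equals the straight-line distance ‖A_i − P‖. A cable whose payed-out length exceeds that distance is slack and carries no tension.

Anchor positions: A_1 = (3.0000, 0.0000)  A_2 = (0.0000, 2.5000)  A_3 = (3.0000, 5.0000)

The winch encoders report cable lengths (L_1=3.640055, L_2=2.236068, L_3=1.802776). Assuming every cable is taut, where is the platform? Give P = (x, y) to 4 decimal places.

(2.0000, 3.5000)

each cable: (A_i−P)·(A_i−P) = L_i²; let c_i = ‖A_i‖²−L_i²
c_1 = 9.0000+0.0000−13.2500 = -4.2500
row 1: 6.0000x − 5.0000y = -5.5000  (c_2=1.2500)
row 2: 0.0000x − 10.0000y = -35.0000  (c_3=30.7500)
Cramer on rows 1–2 → x = 2.0000, y = 3.5000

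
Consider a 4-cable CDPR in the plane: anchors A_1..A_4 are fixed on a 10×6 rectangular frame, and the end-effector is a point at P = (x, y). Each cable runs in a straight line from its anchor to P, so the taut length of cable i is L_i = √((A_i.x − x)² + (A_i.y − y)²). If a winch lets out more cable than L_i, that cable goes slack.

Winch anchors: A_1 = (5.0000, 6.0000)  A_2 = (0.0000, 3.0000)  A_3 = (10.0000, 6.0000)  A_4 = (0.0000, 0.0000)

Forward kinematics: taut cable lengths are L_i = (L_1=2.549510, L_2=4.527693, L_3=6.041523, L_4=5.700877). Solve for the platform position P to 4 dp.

(4.5000, 3.5000)

each cable: (A_i−P)·(A_i−P) = L_i²; let q_i = ‖A_i‖²−L_i²
q_1 = 25.0000+36.0000−6.5000 = 54.5000
row 1: 10.0000x + 6.0000y = 66.0000  (q_2=-11.5000)
row 2: -10.0000x + 0.0000y = -45.0000  (q_3=99.5000)
row 3: 10.0000x + 12.0000y = 87.0000  (q_4=-32.5000)
Cramer on rows 1–2 → x = 4.5000, y = 3.5000
check cable 4: ‖A_4−P‖² = 32.5000 ≈ L_4² = 32.5000 ✓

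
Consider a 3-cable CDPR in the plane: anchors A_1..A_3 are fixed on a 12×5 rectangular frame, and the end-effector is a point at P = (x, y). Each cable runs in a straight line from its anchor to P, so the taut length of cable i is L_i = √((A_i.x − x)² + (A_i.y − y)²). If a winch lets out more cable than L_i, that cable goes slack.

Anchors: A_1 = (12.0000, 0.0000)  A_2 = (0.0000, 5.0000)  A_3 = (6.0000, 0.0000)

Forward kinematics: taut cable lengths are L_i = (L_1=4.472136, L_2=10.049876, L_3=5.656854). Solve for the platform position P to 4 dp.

(10.0000, 4.0000)

each cable: (A_i−P)·(A_i−P) = L_i²; let c_i = ‖A_i‖²−L_i²
c_1 = 144.0000+0.0000−20.0000 = 124.0000
row 1: 24.0000x − 10.0000y = 200.0000  (c_2=-76.0000)
row 2: 12.0000x + 0.0000y = 120.0000  (c_3=4.0000)
Cramer on rows 1–2 → x = 10.0000, y = 4.0000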